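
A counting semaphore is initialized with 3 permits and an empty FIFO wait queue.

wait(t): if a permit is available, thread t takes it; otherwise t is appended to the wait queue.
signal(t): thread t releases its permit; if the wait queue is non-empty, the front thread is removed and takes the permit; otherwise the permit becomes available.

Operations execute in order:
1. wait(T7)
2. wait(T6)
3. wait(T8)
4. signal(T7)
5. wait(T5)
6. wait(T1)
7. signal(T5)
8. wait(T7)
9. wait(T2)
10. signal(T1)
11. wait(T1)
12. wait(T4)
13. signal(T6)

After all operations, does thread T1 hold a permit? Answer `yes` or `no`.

Step 1: wait(T7) -> count=2 queue=[] holders={T7}
Step 2: wait(T6) -> count=1 queue=[] holders={T6,T7}
Step 3: wait(T8) -> count=0 queue=[] holders={T6,T7,T8}
Step 4: signal(T7) -> count=1 queue=[] holders={T6,T8}
Step 5: wait(T5) -> count=0 queue=[] holders={T5,T6,T8}
Step 6: wait(T1) -> count=0 queue=[T1] holders={T5,T6,T8}
Step 7: signal(T5) -> count=0 queue=[] holders={T1,T6,T8}
Step 8: wait(T7) -> count=0 queue=[T7] holders={T1,T6,T8}
Step 9: wait(T2) -> count=0 queue=[T7,T2] holders={T1,T6,T8}
Step 10: signal(T1) -> count=0 queue=[T2] holders={T6,T7,T8}
Step 11: wait(T1) -> count=0 queue=[T2,T1] holders={T6,T7,T8}
Step 12: wait(T4) -> count=0 queue=[T2,T1,T4] holders={T6,T7,T8}
Step 13: signal(T6) -> count=0 queue=[T1,T4] holders={T2,T7,T8}
Final holders: {T2,T7,T8} -> T1 not in holders

Answer: no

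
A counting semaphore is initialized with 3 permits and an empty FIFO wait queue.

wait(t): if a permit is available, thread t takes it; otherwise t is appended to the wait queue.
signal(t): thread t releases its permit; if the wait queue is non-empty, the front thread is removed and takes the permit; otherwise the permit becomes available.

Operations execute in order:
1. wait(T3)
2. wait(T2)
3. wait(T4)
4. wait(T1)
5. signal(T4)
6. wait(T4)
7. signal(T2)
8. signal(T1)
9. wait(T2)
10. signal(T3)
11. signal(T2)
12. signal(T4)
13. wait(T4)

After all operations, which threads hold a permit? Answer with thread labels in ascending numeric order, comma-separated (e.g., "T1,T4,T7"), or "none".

Step 1: wait(T3) -> count=2 queue=[] holders={T3}
Step 2: wait(T2) -> count=1 queue=[] holders={T2,T3}
Step 3: wait(T4) -> count=0 queue=[] holders={T2,T3,T4}
Step 4: wait(T1) -> count=0 queue=[T1] holders={T2,T3,T4}
Step 5: signal(T4) -> count=0 queue=[] holders={T1,T2,T3}
Step 6: wait(T4) -> count=0 queue=[T4] holders={T1,T2,T3}
Step 7: signal(T2) -> count=0 queue=[] holders={T1,T3,T4}
Step 8: signal(T1) -> count=1 queue=[] holders={T3,T4}
Step 9: wait(T2) -> count=0 queue=[] holders={T2,T3,T4}
Step 10: signal(T3) -> count=1 queue=[] holders={T2,T4}
Step 11: signal(T2) -> count=2 queue=[] holders={T4}
Step 12: signal(T4) -> count=3 queue=[] holders={none}
Step 13: wait(T4) -> count=2 queue=[] holders={T4}
Final holders: T4

Answer: T4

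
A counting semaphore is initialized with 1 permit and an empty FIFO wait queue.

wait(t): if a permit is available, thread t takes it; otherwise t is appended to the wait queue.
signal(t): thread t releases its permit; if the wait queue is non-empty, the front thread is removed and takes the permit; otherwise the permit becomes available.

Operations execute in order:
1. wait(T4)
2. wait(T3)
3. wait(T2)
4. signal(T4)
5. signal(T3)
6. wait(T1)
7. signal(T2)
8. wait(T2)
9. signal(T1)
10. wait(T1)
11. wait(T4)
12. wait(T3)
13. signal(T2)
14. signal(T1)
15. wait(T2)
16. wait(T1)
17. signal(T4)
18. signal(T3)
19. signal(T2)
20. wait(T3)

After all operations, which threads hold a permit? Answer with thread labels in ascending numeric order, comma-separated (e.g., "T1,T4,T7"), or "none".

Step 1: wait(T4) -> count=0 queue=[] holders={T4}
Step 2: wait(T3) -> count=0 queue=[T3] holders={T4}
Step 3: wait(T2) -> count=0 queue=[T3,T2] holders={T4}
Step 4: signal(T4) -> count=0 queue=[T2] holders={T3}
Step 5: signal(T3) -> count=0 queue=[] holders={T2}
Step 6: wait(T1) -> count=0 queue=[T1] holders={T2}
Step 7: signal(T2) -> count=0 queue=[] holders={T1}
Step 8: wait(T2) -> count=0 queue=[T2] holders={T1}
Step 9: signal(T1) -> count=0 queue=[] holders={T2}
Step 10: wait(T1) -> count=0 queue=[T1] holders={T2}
Step 11: wait(T4) -> count=0 queue=[T1,T4] holders={T2}
Step 12: wait(T3) -> count=0 queue=[T1,T4,T3] holders={T2}
Step 13: signal(T2) -> count=0 queue=[T4,T3] holders={T1}
Step 14: signal(T1) -> count=0 queue=[T3] holders={T4}
Step 15: wait(T2) -> count=0 queue=[T3,T2] holders={T4}
Step 16: wait(T1) -> count=0 queue=[T3,T2,T1] holders={T4}
Step 17: signal(T4) -> count=0 queue=[T2,T1] holders={T3}
Step 18: signal(T3) -> count=0 queue=[T1] holders={T2}
Step 19: signal(T2) -> count=0 queue=[] holders={T1}
Step 20: wait(T3) -> count=0 queue=[T3] holders={T1}
Final holders: T1

Answer: T1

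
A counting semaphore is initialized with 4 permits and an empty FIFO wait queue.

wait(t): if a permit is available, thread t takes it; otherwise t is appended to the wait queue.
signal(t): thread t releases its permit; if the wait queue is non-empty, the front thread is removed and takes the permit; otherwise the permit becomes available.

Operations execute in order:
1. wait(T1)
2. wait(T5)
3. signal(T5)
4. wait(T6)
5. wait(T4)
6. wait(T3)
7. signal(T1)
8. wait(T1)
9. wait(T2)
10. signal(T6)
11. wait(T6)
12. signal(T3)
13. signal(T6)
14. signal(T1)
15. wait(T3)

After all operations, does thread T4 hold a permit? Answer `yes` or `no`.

Answer: yes

Derivation:
Step 1: wait(T1) -> count=3 queue=[] holders={T1}
Step 2: wait(T5) -> count=2 queue=[] holders={T1,T5}
Step 3: signal(T5) -> count=3 queue=[] holders={T1}
Step 4: wait(T6) -> count=2 queue=[] holders={T1,T6}
Step 5: wait(T4) -> count=1 queue=[] holders={T1,T4,T6}
Step 6: wait(T3) -> count=0 queue=[] holders={T1,T3,T4,T6}
Step 7: signal(T1) -> count=1 queue=[] holders={T3,T4,T6}
Step 8: wait(T1) -> count=0 queue=[] holders={T1,T3,T4,T6}
Step 9: wait(T2) -> count=0 queue=[T2] holders={T1,T3,T4,T6}
Step 10: signal(T6) -> count=0 queue=[] holders={T1,T2,T3,T4}
Step 11: wait(T6) -> count=0 queue=[T6] holders={T1,T2,T3,T4}
Step 12: signal(T3) -> count=0 queue=[] holders={T1,T2,T4,T6}
Step 13: signal(T6) -> count=1 queue=[] holders={T1,T2,T4}
Step 14: signal(T1) -> count=2 queue=[] holders={T2,T4}
Step 15: wait(T3) -> count=1 queue=[] holders={T2,T3,T4}
Final holders: {T2,T3,T4} -> T4 in holders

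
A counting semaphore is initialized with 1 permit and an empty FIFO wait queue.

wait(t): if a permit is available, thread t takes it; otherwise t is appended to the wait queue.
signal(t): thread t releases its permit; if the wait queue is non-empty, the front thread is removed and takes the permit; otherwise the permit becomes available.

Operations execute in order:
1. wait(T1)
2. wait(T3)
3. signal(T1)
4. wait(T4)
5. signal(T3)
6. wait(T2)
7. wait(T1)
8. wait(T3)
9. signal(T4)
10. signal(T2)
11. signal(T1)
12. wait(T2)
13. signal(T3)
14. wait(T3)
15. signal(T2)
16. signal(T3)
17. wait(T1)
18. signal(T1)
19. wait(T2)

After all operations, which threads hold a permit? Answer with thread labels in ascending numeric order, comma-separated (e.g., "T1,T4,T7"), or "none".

Answer: T2

Derivation:
Step 1: wait(T1) -> count=0 queue=[] holders={T1}
Step 2: wait(T3) -> count=0 queue=[T3] holders={T1}
Step 3: signal(T1) -> count=0 queue=[] holders={T3}
Step 4: wait(T4) -> count=0 queue=[T4] holders={T3}
Step 5: signal(T3) -> count=0 queue=[] holders={T4}
Step 6: wait(T2) -> count=0 queue=[T2] holders={T4}
Step 7: wait(T1) -> count=0 queue=[T2,T1] holders={T4}
Step 8: wait(T3) -> count=0 queue=[T2,T1,T3] holders={T4}
Step 9: signal(T4) -> count=0 queue=[T1,T3] holders={T2}
Step 10: signal(T2) -> count=0 queue=[T3] holders={T1}
Step 11: signal(T1) -> count=0 queue=[] holders={T3}
Step 12: wait(T2) -> count=0 queue=[T2] holders={T3}
Step 13: signal(T3) -> count=0 queue=[] holders={T2}
Step 14: wait(T3) -> count=0 queue=[T3] holders={T2}
Step 15: signal(T2) -> count=0 queue=[] holders={T3}
Step 16: signal(T3) -> count=1 queue=[] holders={none}
Step 17: wait(T1) -> count=0 queue=[] holders={T1}
Step 18: signal(T1) -> count=1 queue=[] holders={none}
Step 19: wait(T2) -> count=0 queue=[] holders={T2}
Final holders: T2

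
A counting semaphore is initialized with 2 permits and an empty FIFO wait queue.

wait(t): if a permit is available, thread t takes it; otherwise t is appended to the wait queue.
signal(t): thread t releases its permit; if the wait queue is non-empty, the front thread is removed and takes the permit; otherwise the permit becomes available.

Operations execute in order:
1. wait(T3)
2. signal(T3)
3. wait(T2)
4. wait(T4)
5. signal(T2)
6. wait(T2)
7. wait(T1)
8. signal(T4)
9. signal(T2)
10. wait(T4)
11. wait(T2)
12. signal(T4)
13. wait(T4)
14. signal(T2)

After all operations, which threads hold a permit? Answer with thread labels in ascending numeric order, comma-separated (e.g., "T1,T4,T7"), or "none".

Step 1: wait(T3) -> count=1 queue=[] holders={T3}
Step 2: signal(T3) -> count=2 queue=[] holders={none}
Step 3: wait(T2) -> count=1 queue=[] holders={T2}
Step 4: wait(T4) -> count=0 queue=[] holders={T2,T4}
Step 5: signal(T2) -> count=1 queue=[] holders={T4}
Step 6: wait(T2) -> count=0 queue=[] holders={T2,T4}
Step 7: wait(T1) -> count=0 queue=[T1] holders={T2,T4}
Step 8: signal(T4) -> count=0 queue=[] holders={T1,T2}
Step 9: signal(T2) -> count=1 queue=[] holders={T1}
Step 10: wait(T4) -> count=0 queue=[] holders={T1,T4}
Step 11: wait(T2) -> count=0 queue=[T2] holders={T1,T4}
Step 12: signal(T4) -> count=0 queue=[] holders={T1,T2}
Step 13: wait(T4) -> count=0 queue=[T4] holders={T1,T2}
Step 14: signal(T2) -> count=0 queue=[] holders={T1,T4}
Final holders: T1,T4

Answer: T1,T4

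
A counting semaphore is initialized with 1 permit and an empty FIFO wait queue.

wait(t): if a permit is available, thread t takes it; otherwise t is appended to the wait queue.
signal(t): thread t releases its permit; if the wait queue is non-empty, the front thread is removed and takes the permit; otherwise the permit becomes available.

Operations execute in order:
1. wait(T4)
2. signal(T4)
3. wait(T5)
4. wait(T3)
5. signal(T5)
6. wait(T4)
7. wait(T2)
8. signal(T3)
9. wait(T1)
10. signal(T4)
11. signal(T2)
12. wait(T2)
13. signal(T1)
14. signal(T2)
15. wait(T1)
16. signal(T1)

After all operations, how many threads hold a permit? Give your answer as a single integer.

Answer: 0

Derivation:
Step 1: wait(T4) -> count=0 queue=[] holders={T4}
Step 2: signal(T4) -> count=1 queue=[] holders={none}
Step 3: wait(T5) -> count=0 queue=[] holders={T5}
Step 4: wait(T3) -> count=0 queue=[T3] holders={T5}
Step 5: signal(T5) -> count=0 queue=[] holders={T3}
Step 6: wait(T4) -> count=0 queue=[T4] holders={T3}
Step 7: wait(T2) -> count=0 queue=[T4,T2] holders={T3}
Step 8: signal(T3) -> count=0 queue=[T2] holders={T4}
Step 9: wait(T1) -> count=0 queue=[T2,T1] holders={T4}
Step 10: signal(T4) -> count=0 queue=[T1] holders={T2}
Step 11: signal(T2) -> count=0 queue=[] holders={T1}
Step 12: wait(T2) -> count=0 queue=[T2] holders={T1}
Step 13: signal(T1) -> count=0 queue=[] holders={T2}
Step 14: signal(T2) -> count=1 queue=[] holders={none}
Step 15: wait(T1) -> count=0 queue=[] holders={T1}
Step 16: signal(T1) -> count=1 queue=[] holders={none}
Final holders: {none} -> 0 thread(s)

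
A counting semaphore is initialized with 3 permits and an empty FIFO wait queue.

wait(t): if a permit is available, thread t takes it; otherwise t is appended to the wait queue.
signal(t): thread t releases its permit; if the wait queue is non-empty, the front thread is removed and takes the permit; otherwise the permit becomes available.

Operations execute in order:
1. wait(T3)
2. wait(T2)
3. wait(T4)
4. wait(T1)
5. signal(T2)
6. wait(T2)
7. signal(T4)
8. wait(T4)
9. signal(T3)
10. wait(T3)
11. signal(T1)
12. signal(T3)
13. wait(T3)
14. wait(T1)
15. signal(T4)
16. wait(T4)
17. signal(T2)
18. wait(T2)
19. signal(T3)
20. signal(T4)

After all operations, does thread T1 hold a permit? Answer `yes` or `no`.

Answer: yes

Derivation:
Step 1: wait(T3) -> count=2 queue=[] holders={T3}
Step 2: wait(T2) -> count=1 queue=[] holders={T2,T3}
Step 3: wait(T4) -> count=0 queue=[] holders={T2,T3,T4}
Step 4: wait(T1) -> count=0 queue=[T1] holders={T2,T3,T4}
Step 5: signal(T2) -> count=0 queue=[] holders={T1,T3,T4}
Step 6: wait(T2) -> count=0 queue=[T2] holders={T1,T3,T4}
Step 7: signal(T4) -> count=0 queue=[] holders={T1,T2,T3}
Step 8: wait(T4) -> count=0 queue=[T4] holders={T1,T2,T3}
Step 9: signal(T3) -> count=0 queue=[] holders={T1,T2,T4}
Step 10: wait(T3) -> count=0 queue=[T3] holders={T1,T2,T4}
Step 11: signal(T1) -> count=0 queue=[] holders={T2,T3,T4}
Step 12: signal(T3) -> count=1 queue=[] holders={T2,T4}
Step 13: wait(T3) -> count=0 queue=[] holders={T2,T3,T4}
Step 14: wait(T1) -> count=0 queue=[T1] holders={T2,T3,T4}
Step 15: signal(T4) -> count=0 queue=[] holders={T1,T2,T3}
Step 16: wait(T4) -> count=0 queue=[T4] holders={T1,T2,T3}
Step 17: signal(T2) -> count=0 queue=[] holders={T1,T3,T4}
Step 18: wait(T2) -> count=0 queue=[T2] holders={T1,T3,T4}
Step 19: signal(T3) -> count=0 queue=[] holders={T1,T2,T4}
Step 20: signal(T4) -> count=1 queue=[] holders={T1,T2}
Final holders: {T1,T2} -> T1 in holders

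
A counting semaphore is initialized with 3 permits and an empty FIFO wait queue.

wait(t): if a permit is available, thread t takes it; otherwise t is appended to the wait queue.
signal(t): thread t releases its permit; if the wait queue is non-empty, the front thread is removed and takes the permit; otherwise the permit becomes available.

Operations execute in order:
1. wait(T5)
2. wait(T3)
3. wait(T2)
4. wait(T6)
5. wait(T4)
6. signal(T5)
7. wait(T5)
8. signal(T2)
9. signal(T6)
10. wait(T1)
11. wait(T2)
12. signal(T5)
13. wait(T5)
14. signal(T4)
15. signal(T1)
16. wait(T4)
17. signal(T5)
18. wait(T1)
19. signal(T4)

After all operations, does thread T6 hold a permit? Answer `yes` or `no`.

Step 1: wait(T5) -> count=2 queue=[] holders={T5}
Step 2: wait(T3) -> count=1 queue=[] holders={T3,T5}
Step 3: wait(T2) -> count=0 queue=[] holders={T2,T3,T5}
Step 4: wait(T6) -> count=0 queue=[T6] holders={T2,T3,T5}
Step 5: wait(T4) -> count=0 queue=[T6,T4] holders={T2,T3,T5}
Step 6: signal(T5) -> count=0 queue=[T4] holders={T2,T3,T6}
Step 7: wait(T5) -> count=0 queue=[T4,T5] holders={T2,T3,T6}
Step 8: signal(T2) -> count=0 queue=[T5] holders={T3,T4,T6}
Step 9: signal(T6) -> count=0 queue=[] holders={T3,T4,T5}
Step 10: wait(T1) -> count=0 queue=[T1] holders={T3,T4,T5}
Step 11: wait(T2) -> count=0 queue=[T1,T2] holders={T3,T4,T5}
Step 12: signal(T5) -> count=0 queue=[T2] holders={T1,T3,T4}
Step 13: wait(T5) -> count=0 queue=[T2,T5] holders={T1,T3,T4}
Step 14: signal(T4) -> count=0 queue=[T5] holders={T1,T2,T3}
Step 15: signal(T1) -> count=0 queue=[] holders={T2,T3,T5}
Step 16: wait(T4) -> count=0 queue=[T4] holders={T2,T3,T5}
Step 17: signal(T5) -> count=0 queue=[] holders={T2,T3,T4}
Step 18: wait(T1) -> count=0 queue=[T1] holders={T2,T3,T4}
Step 19: signal(T4) -> count=0 queue=[] holders={T1,T2,T3}
Final holders: {T1,T2,T3} -> T6 not in holders

Answer: no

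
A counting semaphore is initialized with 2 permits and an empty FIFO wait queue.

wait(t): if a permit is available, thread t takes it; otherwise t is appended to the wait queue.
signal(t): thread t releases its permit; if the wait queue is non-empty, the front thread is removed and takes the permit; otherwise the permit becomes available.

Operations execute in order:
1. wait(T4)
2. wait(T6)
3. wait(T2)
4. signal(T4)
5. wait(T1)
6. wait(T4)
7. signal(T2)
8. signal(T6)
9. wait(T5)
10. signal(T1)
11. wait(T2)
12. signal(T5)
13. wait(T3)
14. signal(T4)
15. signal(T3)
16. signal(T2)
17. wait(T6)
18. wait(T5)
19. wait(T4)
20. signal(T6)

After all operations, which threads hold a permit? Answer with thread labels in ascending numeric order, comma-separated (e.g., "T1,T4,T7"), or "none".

Answer: T4,T5

Derivation:
Step 1: wait(T4) -> count=1 queue=[] holders={T4}
Step 2: wait(T6) -> count=0 queue=[] holders={T4,T6}
Step 3: wait(T2) -> count=0 queue=[T2] holders={T4,T6}
Step 4: signal(T4) -> count=0 queue=[] holders={T2,T6}
Step 5: wait(T1) -> count=0 queue=[T1] holders={T2,T6}
Step 6: wait(T4) -> count=0 queue=[T1,T4] holders={T2,T6}
Step 7: signal(T2) -> count=0 queue=[T4] holders={T1,T6}
Step 8: signal(T6) -> count=0 queue=[] holders={T1,T4}
Step 9: wait(T5) -> count=0 queue=[T5] holders={T1,T4}
Step 10: signal(T1) -> count=0 queue=[] holders={T4,T5}
Step 11: wait(T2) -> count=0 queue=[T2] holders={T4,T5}
Step 12: signal(T5) -> count=0 queue=[] holders={T2,T4}
Step 13: wait(T3) -> count=0 queue=[T3] holders={T2,T4}
Step 14: signal(T4) -> count=0 queue=[] holders={T2,T3}
Step 15: signal(T3) -> count=1 queue=[] holders={T2}
Step 16: signal(T2) -> count=2 queue=[] holders={none}
Step 17: wait(T6) -> count=1 queue=[] holders={T6}
Step 18: wait(T5) -> count=0 queue=[] holders={T5,T6}
Step 19: wait(T4) -> count=0 queue=[T4] holders={T5,T6}
Step 20: signal(T6) -> count=0 queue=[] holders={T4,T5}
Final holders: T4,T5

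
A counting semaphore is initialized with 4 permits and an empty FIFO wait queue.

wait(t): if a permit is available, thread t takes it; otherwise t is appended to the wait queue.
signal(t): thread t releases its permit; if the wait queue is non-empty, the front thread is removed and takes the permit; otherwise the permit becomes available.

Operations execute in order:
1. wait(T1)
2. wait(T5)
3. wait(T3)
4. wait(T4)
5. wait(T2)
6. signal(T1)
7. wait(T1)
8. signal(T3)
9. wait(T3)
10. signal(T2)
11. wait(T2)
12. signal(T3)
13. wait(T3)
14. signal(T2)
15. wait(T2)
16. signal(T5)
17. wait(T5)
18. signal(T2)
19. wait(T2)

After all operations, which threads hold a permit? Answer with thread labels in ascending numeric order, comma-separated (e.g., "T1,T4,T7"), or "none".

Step 1: wait(T1) -> count=3 queue=[] holders={T1}
Step 2: wait(T5) -> count=2 queue=[] holders={T1,T5}
Step 3: wait(T3) -> count=1 queue=[] holders={T1,T3,T5}
Step 4: wait(T4) -> count=0 queue=[] holders={T1,T3,T4,T5}
Step 5: wait(T2) -> count=0 queue=[T2] holders={T1,T3,T4,T5}
Step 6: signal(T1) -> count=0 queue=[] holders={T2,T3,T4,T5}
Step 7: wait(T1) -> count=0 queue=[T1] holders={T2,T3,T4,T5}
Step 8: signal(T3) -> count=0 queue=[] holders={T1,T2,T4,T5}
Step 9: wait(T3) -> count=0 queue=[T3] holders={T1,T2,T4,T5}
Step 10: signal(T2) -> count=0 queue=[] holders={T1,T3,T4,T5}
Step 11: wait(T2) -> count=0 queue=[T2] holders={T1,T3,T4,T5}
Step 12: signal(T3) -> count=0 queue=[] holders={T1,T2,T4,T5}
Step 13: wait(T3) -> count=0 queue=[T3] holders={T1,T2,T4,T5}
Step 14: signal(T2) -> count=0 queue=[] holders={T1,T3,T4,T5}
Step 15: wait(T2) -> count=0 queue=[T2] holders={T1,T3,T4,T5}
Step 16: signal(T5) -> count=0 queue=[] holders={T1,T2,T3,T4}
Step 17: wait(T5) -> count=0 queue=[T5] holders={T1,T2,T3,T4}
Step 18: signal(T2) -> count=0 queue=[] holders={T1,T3,T4,T5}
Step 19: wait(T2) -> count=0 queue=[T2] holders={T1,T3,T4,T5}
Final holders: T1,T3,T4,T5

Answer: T1,T3,T4,T5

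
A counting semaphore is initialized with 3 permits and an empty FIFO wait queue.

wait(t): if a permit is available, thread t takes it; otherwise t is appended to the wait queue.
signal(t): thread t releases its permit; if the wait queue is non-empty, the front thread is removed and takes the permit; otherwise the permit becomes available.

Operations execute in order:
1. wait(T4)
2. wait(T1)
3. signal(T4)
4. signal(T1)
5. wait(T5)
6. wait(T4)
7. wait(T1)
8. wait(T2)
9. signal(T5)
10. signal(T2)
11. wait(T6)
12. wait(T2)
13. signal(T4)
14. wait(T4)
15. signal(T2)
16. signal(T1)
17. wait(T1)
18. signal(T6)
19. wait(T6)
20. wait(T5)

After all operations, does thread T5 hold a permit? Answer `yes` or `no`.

Step 1: wait(T4) -> count=2 queue=[] holders={T4}
Step 2: wait(T1) -> count=1 queue=[] holders={T1,T4}
Step 3: signal(T4) -> count=2 queue=[] holders={T1}
Step 4: signal(T1) -> count=3 queue=[] holders={none}
Step 5: wait(T5) -> count=2 queue=[] holders={T5}
Step 6: wait(T4) -> count=1 queue=[] holders={T4,T5}
Step 7: wait(T1) -> count=0 queue=[] holders={T1,T4,T5}
Step 8: wait(T2) -> count=0 queue=[T2] holders={T1,T4,T5}
Step 9: signal(T5) -> count=0 queue=[] holders={T1,T2,T4}
Step 10: signal(T2) -> count=1 queue=[] holders={T1,T4}
Step 11: wait(T6) -> count=0 queue=[] holders={T1,T4,T6}
Step 12: wait(T2) -> count=0 queue=[T2] holders={T1,T4,T6}
Step 13: signal(T4) -> count=0 queue=[] holders={T1,T2,T6}
Step 14: wait(T4) -> count=0 queue=[T4] holders={T1,T2,T6}
Step 15: signal(T2) -> count=0 queue=[] holders={T1,T4,T6}
Step 16: signal(T1) -> count=1 queue=[] holders={T4,T6}
Step 17: wait(T1) -> count=0 queue=[] holders={T1,T4,T6}
Step 18: signal(T6) -> count=1 queue=[] holders={T1,T4}
Step 19: wait(T6) -> count=0 queue=[] holders={T1,T4,T6}
Step 20: wait(T5) -> count=0 queue=[T5] holders={T1,T4,T6}
Final holders: {T1,T4,T6} -> T5 not in holders

Answer: no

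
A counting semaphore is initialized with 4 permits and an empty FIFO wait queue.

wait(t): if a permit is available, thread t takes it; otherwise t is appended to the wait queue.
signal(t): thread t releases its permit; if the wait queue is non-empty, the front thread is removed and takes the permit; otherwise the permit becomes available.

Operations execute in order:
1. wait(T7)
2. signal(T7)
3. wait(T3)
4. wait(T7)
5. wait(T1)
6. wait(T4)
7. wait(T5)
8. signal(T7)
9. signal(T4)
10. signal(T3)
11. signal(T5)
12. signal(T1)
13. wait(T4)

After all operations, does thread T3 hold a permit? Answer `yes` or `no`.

Answer: no

Derivation:
Step 1: wait(T7) -> count=3 queue=[] holders={T7}
Step 2: signal(T7) -> count=4 queue=[] holders={none}
Step 3: wait(T3) -> count=3 queue=[] holders={T3}
Step 4: wait(T7) -> count=2 queue=[] holders={T3,T7}
Step 5: wait(T1) -> count=1 queue=[] holders={T1,T3,T7}
Step 6: wait(T4) -> count=0 queue=[] holders={T1,T3,T4,T7}
Step 7: wait(T5) -> count=0 queue=[T5] holders={T1,T3,T4,T7}
Step 8: signal(T7) -> count=0 queue=[] holders={T1,T3,T4,T5}
Step 9: signal(T4) -> count=1 queue=[] holders={T1,T3,T5}
Step 10: signal(T3) -> count=2 queue=[] holders={T1,T5}
Step 11: signal(T5) -> count=3 queue=[] holders={T1}
Step 12: signal(T1) -> count=4 queue=[] holders={none}
Step 13: wait(T4) -> count=3 queue=[] holders={T4}
Final holders: {T4} -> T3 not in holders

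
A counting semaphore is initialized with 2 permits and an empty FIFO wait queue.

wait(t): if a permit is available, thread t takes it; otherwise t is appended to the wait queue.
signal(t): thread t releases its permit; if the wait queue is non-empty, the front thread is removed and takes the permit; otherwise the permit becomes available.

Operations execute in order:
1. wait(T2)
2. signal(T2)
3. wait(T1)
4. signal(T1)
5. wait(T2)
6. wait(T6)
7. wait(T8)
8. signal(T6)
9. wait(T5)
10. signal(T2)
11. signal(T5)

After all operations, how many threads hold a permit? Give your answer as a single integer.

Answer: 1

Derivation:
Step 1: wait(T2) -> count=1 queue=[] holders={T2}
Step 2: signal(T2) -> count=2 queue=[] holders={none}
Step 3: wait(T1) -> count=1 queue=[] holders={T1}
Step 4: signal(T1) -> count=2 queue=[] holders={none}
Step 5: wait(T2) -> count=1 queue=[] holders={T2}
Step 6: wait(T6) -> count=0 queue=[] holders={T2,T6}
Step 7: wait(T8) -> count=0 queue=[T8] holders={T2,T6}
Step 8: signal(T6) -> count=0 queue=[] holders={T2,T8}
Step 9: wait(T5) -> count=0 queue=[T5] holders={T2,T8}
Step 10: signal(T2) -> count=0 queue=[] holders={T5,T8}
Step 11: signal(T5) -> count=1 queue=[] holders={T8}
Final holders: {T8} -> 1 thread(s)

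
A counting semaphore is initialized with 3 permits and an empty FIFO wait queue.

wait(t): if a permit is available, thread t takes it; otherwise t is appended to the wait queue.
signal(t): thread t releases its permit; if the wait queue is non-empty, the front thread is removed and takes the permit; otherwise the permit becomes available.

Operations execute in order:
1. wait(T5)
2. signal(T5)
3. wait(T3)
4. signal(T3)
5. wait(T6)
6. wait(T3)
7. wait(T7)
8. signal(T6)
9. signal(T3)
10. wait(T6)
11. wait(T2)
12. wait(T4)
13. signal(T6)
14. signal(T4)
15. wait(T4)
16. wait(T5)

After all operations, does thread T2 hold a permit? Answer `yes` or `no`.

Answer: yes

Derivation:
Step 1: wait(T5) -> count=2 queue=[] holders={T5}
Step 2: signal(T5) -> count=3 queue=[] holders={none}
Step 3: wait(T3) -> count=2 queue=[] holders={T3}
Step 4: signal(T3) -> count=3 queue=[] holders={none}
Step 5: wait(T6) -> count=2 queue=[] holders={T6}
Step 6: wait(T3) -> count=1 queue=[] holders={T3,T6}
Step 7: wait(T7) -> count=0 queue=[] holders={T3,T6,T7}
Step 8: signal(T6) -> count=1 queue=[] holders={T3,T7}
Step 9: signal(T3) -> count=2 queue=[] holders={T7}
Step 10: wait(T6) -> count=1 queue=[] holders={T6,T7}
Step 11: wait(T2) -> count=0 queue=[] holders={T2,T6,T7}
Step 12: wait(T4) -> count=0 queue=[T4] holders={T2,T6,T7}
Step 13: signal(T6) -> count=0 queue=[] holders={T2,T4,T7}
Step 14: signal(T4) -> count=1 queue=[] holders={T2,T7}
Step 15: wait(T4) -> count=0 queue=[] holders={T2,T4,T7}
Step 16: wait(T5) -> count=0 queue=[T5] holders={T2,T4,T7}
Final holders: {T2,T4,T7} -> T2 in holders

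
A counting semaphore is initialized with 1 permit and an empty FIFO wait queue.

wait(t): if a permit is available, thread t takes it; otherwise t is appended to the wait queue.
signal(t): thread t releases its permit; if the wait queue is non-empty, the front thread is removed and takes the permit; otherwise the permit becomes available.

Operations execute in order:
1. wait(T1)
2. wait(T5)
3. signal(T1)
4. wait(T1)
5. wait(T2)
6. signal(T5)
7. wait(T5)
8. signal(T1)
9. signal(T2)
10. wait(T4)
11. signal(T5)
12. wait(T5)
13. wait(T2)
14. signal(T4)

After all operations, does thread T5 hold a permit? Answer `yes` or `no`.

Answer: yes

Derivation:
Step 1: wait(T1) -> count=0 queue=[] holders={T1}
Step 2: wait(T5) -> count=0 queue=[T5] holders={T1}
Step 3: signal(T1) -> count=0 queue=[] holders={T5}
Step 4: wait(T1) -> count=0 queue=[T1] holders={T5}
Step 5: wait(T2) -> count=0 queue=[T1,T2] holders={T5}
Step 6: signal(T5) -> count=0 queue=[T2] holders={T1}
Step 7: wait(T5) -> count=0 queue=[T2,T5] holders={T1}
Step 8: signal(T1) -> count=0 queue=[T5] holders={T2}
Step 9: signal(T2) -> count=0 queue=[] holders={T5}
Step 10: wait(T4) -> count=0 queue=[T4] holders={T5}
Step 11: signal(T5) -> count=0 queue=[] holders={T4}
Step 12: wait(T5) -> count=0 queue=[T5] holders={T4}
Step 13: wait(T2) -> count=0 queue=[T5,T2] holders={T4}
Step 14: signal(T4) -> count=0 queue=[T2] holders={T5}
Final holders: {T5} -> T5 in holders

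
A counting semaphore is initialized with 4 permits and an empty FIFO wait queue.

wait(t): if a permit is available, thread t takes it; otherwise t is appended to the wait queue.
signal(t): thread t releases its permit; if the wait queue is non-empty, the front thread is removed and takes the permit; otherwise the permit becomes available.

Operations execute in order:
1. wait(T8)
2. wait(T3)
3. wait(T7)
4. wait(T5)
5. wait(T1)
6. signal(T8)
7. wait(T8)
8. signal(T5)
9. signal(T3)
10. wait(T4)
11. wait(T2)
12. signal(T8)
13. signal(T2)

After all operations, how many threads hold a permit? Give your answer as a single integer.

Step 1: wait(T8) -> count=3 queue=[] holders={T8}
Step 2: wait(T3) -> count=2 queue=[] holders={T3,T8}
Step 3: wait(T7) -> count=1 queue=[] holders={T3,T7,T8}
Step 4: wait(T5) -> count=0 queue=[] holders={T3,T5,T7,T8}
Step 5: wait(T1) -> count=0 queue=[T1] holders={T3,T5,T7,T8}
Step 6: signal(T8) -> count=0 queue=[] holders={T1,T3,T5,T7}
Step 7: wait(T8) -> count=0 queue=[T8] holders={T1,T3,T5,T7}
Step 8: signal(T5) -> count=0 queue=[] holders={T1,T3,T7,T8}
Step 9: signal(T3) -> count=1 queue=[] holders={T1,T7,T8}
Step 10: wait(T4) -> count=0 queue=[] holders={T1,T4,T7,T8}
Step 11: wait(T2) -> count=0 queue=[T2] holders={T1,T4,T7,T8}
Step 12: signal(T8) -> count=0 queue=[] holders={T1,T2,T4,T7}
Step 13: signal(T2) -> count=1 queue=[] holders={T1,T4,T7}
Final holders: {T1,T4,T7} -> 3 thread(s)

Answer: 3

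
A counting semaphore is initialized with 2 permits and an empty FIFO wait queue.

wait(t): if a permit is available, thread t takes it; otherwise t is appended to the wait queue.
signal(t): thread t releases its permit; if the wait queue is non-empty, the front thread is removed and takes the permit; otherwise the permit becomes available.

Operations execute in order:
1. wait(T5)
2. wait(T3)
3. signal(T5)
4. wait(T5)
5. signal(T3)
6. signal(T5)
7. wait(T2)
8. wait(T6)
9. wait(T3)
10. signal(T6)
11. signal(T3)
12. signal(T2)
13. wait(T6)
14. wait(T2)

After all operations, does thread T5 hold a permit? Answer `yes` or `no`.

Answer: no

Derivation:
Step 1: wait(T5) -> count=1 queue=[] holders={T5}
Step 2: wait(T3) -> count=0 queue=[] holders={T3,T5}
Step 3: signal(T5) -> count=1 queue=[] holders={T3}
Step 4: wait(T5) -> count=0 queue=[] holders={T3,T5}
Step 5: signal(T3) -> count=1 queue=[] holders={T5}
Step 6: signal(T5) -> count=2 queue=[] holders={none}
Step 7: wait(T2) -> count=1 queue=[] holders={T2}
Step 8: wait(T6) -> count=0 queue=[] holders={T2,T6}
Step 9: wait(T3) -> count=0 queue=[T3] holders={T2,T6}
Step 10: signal(T6) -> count=0 queue=[] holders={T2,T3}
Step 11: signal(T3) -> count=1 queue=[] holders={T2}
Step 12: signal(T2) -> count=2 queue=[] holders={none}
Step 13: wait(T6) -> count=1 queue=[] holders={T6}
Step 14: wait(T2) -> count=0 queue=[] holders={T2,T6}
Final holders: {T2,T6} -> T5 not in holders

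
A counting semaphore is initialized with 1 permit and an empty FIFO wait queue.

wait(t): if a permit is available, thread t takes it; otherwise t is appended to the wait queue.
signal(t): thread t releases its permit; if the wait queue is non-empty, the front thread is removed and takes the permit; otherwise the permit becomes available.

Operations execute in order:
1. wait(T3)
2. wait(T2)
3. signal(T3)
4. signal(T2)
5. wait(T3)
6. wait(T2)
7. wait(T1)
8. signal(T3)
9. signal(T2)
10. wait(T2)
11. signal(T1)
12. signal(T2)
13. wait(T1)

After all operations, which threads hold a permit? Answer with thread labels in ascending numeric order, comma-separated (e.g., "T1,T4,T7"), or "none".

Step 1: wait(T3) -> count=0 queue=[] holders={T3}
Step 2: wait(T2) -> count=0 queue=[T2] holders={T3}
Step 3: signal(T3) -> count=0 queue=[] holders={T2}
Step 4: signal(T2) -> count=1 queue=[] holders={none}
Step 5: wait(T3) -> count=0 queue=[] holders={T3}
Step 6: wait(T2) -> count=0 queue=[T2] holders={T3}
Step 7: wait(T1) -> count=0 queue=[T2,T1] holders={T3}
Step 8: signal(T3) -> count=0 queue=[T1] holders={T2}
Step 9: signal(T2) -> count=0 queue=[] holders={T1}
Step 10: wait(T2) -> count=0 queue=[T2] holders={T1}
Step 11: signal(T1) -> count=0 queue=[] holders={T2}
Step 12: signal(T2) -> count=1 queue=[] holders={none}
Step 13: wait(T1) -> count=0 queue=[] holders={T1}
Final holders: T1

Answer: T1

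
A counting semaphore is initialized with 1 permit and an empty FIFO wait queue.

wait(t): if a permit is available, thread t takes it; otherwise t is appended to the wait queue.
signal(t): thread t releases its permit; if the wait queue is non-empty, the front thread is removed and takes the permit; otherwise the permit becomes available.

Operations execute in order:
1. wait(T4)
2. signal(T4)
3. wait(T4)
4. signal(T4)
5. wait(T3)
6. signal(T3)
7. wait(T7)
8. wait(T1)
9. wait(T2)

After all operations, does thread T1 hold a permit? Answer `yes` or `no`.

Step 1: wait(T4) -> count=0 queue=[] holders={T4}
Step 2: signal(T4) -> count=1 queue=[] holders={none}
Step 3: wait(T4) -> count=0 queue=[] holders={T4}
Step 4: signal(T4) -> count=1 queue=[] holders={none}
Step 5: wait(T3) -> count=0 queue=[] holders={T3}
Step 6: signal(T3) -> count=1 queue=[] holders={none}
Step 7: wait(T7) -> count=0 queue=[] holders={T7}
Step 8: wait(T1) -> count=0 queue=[T1] holders={T7}
Step 9: wait(T2) -> count=0 queue=[T1,T2] holders={T7}
Final holders: {T7} -> T1 not in holders

Answer: no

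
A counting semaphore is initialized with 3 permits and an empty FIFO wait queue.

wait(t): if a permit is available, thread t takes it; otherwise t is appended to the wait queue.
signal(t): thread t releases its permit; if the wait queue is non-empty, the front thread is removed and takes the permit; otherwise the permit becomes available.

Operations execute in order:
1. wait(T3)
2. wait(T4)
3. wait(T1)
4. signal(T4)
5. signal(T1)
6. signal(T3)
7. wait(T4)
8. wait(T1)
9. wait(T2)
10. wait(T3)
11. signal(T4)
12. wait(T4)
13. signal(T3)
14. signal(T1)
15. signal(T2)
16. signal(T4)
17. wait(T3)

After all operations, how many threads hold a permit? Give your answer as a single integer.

Answer: 1

Derivation:
Step 1: wait(T3) -> count=2 queue=[] holders={T3}
Step 2: wait(T4) -> count=1 queue=[] holders={T3,T4}
Step 3: wait(T1) -> count=0 queue=[] holders={T1,T3,T4}
Step 4: signal(T4) -> count=1 queue=[] holders={T1,T3}
Step 5: signal(T1) -> count=2 queue=[] holders={T3}
Step 6: signal(T3) -> count=3 queue=[] holders={none}
Step 7: wait(T4) -> count=2 queue=[] holders={T4}
Step 8: wait(T1) -> count=1 queue=[] holders={T1,T4}
Step 9: wait(T2) -> count=0 queue=[] holders={T1,T2,T4}
Step 10: wait(T3) -> count=0 queue=[T3] holders={T1,T2,T4}
Step 11: signal(T4) -> count=0 queue=[] holders={T1,T2,T3}
Step 12: wait(T4) -> count=0 queue=[T4] holders={T1,T2,T3}
Step 13: signal(T3) -> count=0 queue=[] holders={T1,T2,T4}
Step 14: signal(T1) -> count=1 queue=[] holders={T2,T4}
Step 15: signal(T2) -> count=2 queue=[] holders={T4}
Step 16: signal(T4) -> count=3 queue=[] holders={none}
Step 17: wait(T3) -> count=2 queue=[] holders={T3}
Final holders: {T3} -> 1 thread(s)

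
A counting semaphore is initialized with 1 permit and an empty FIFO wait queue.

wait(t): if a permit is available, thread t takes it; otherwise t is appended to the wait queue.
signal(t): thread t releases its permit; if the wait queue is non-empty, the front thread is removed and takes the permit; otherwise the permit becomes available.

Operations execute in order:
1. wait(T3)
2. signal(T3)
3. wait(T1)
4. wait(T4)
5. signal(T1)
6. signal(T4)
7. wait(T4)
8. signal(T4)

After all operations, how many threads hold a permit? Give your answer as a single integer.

Answer: 0

Derivation:
Step 1: wait(T3) -> count=0 queue=[] holders={T3}
Step 2: signal(T3) -> count=1 queue=[] holders={none}
Step 3: wait(T1) -> count=0 queue=[] holders={T1}
Step 4: wait(T4) -> count=0 queue=[T4] holders={T1}
Step 5: signal(T1) -> count=0 queue=[] holders={T4}
Step 6: signal(T4) -> count=1 queue=[] holders={none}
Step 7: wait(T4) -> count=0 queue=[] holders={T4}
Step 8: signal(T4) -> count=1 queue=[] holders={none}
Final holders: {none} -> 0 thread(s)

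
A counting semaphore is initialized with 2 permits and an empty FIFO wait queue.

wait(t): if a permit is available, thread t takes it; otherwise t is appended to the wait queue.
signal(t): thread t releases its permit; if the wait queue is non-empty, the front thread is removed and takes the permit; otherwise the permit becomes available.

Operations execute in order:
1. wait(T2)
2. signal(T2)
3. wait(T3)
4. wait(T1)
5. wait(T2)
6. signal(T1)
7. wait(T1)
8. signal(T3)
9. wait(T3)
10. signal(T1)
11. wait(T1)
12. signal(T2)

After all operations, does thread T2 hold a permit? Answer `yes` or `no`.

Answer: no

Derivation:
Step 1: wait(T2) -> count=1 queue=[] holders={T2}
Step 2: signal(T2) -> count=2 queue=[] holders={none}
Step 3: wait(T3) -> count=1 queue=[] holders={T3}
Step 4: wait(T1) -> count=0 queue=[] holders={T1,T3}
Step 5: wait(T2) -> count=0 queue=[T2] holders={T1,T3}
Step 6: signal(T1) -> count=0 queue=[] holders={T2,T3}
Step 7: wait(T1) -> count=0 queue=[T1] holders={T2,T3}
Step 8: signal(T3) -> count=0 queue=[] holders={T1,T2}
Step 9: wait(T3) -> count=0 queue=[T3] holders={T1,T2}
Step 10: signal(T1) -> count=0 queue=[] holders={T2,T3}
Step 11: wait(T1) -> count=0 queue=[T1] holders={T2,T3}
Step 12: signal(T2) -> count=0 queue=[] holders={T1,T3}
Final holders: {T1,T3} -> T2 not in holders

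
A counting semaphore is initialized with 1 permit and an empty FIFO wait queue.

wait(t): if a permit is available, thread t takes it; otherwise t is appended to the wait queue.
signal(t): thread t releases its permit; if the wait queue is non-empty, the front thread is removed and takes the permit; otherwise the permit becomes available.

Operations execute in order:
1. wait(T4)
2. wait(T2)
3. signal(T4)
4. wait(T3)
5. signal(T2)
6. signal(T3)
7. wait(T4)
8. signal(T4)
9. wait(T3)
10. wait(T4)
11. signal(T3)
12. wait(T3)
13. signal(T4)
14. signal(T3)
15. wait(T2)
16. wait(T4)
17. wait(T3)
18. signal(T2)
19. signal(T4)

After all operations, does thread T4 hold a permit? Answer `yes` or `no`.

Answer: no

Derivation:
Step 1: wait(T4) -> count=0 queue=[] holders={T4}
Step 2: wait(T2) -> count=0 queue=[T2] holders={T4}
Step 3: signal(T4) -> count=0 queue=[] holders={T2}
Step 4: wait(T3) -> count=0 queue=[T3] holders={T2}
Step 5: signal(T2) -> count=0 queue=[] holders={T3}
Step 6: signal(T3) -> count=1 queue=[] holders={none}
Step 7: wait(T4) -> count=0 queue=[] holders={T4}
Step 8: signal(T4) -> count=1 queue=[] holders={none}
Step 9: wait(T3) -> count=0 queue=[] holders={T3}
Step 10: wait(T4) -> count=0 queue=[T4] holders={T3}
Step 11: signal(T3) -> count=0 queue=[] holders={T4}
Step 12: wait(T3) -> count=0 queue=[T3] holders={T4}
Step 13: signal(T4) -> count=0 queue=[] holders={T3}
Step 14: signal(T3) -> count=1 queue=[] holders={none}
Step 15: wait(T2) -> count=0 queue=[] holders={T2}
Step 16: wait(T4) -> count=0 queue=[T4] holders={T2}
Step 17: wait(T3) -> count=0 queue=[T4,T3] holders={T2}
Step 18: signal(T2) -> count=0 queue=[T3] holders={T4}
Step 19: signal(T4) -> count=0 queue=[] holders={T3}
Final holders: {T3} -> T4 not in holders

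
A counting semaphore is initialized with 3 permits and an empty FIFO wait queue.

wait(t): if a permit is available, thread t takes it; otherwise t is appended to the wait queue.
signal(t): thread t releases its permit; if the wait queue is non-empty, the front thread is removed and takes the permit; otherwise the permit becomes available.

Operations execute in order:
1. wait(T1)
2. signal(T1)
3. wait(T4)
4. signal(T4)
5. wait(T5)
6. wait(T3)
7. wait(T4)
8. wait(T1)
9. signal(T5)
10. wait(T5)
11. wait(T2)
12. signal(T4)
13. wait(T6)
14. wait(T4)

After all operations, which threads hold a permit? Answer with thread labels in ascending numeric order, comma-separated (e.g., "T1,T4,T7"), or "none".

Step 1: wait(T1) -> count=2 queue=[] holders={T1}
Step 2: signal(T1) -> count=3 queue=[] holders={none}
Step 3: wait(T4) -> count=2 queue=[] holders={T4}
Step 4: signal(T4) -> count=3 queue=[] holders={none}
Step 5: wait(T5) -> count=2 queue=[] holders={T5}
Step 6: wait(T3) -> count=1 queue=[] holders={T3,T5}
Step 7: wait(T4) -> count=0 queue=[] holders={T3,T4,T5}
Step 8: wait(T1) -> count=0 queue=[T1] holders={T3,T4,T5}
Step 9: signal(T5) -> count=0 queue=[] holders={T1,T3,T4}
Step 10: wait(T5) -> count=0 queue=[T5] holders={T1,T3,T4}
Step 11: wait(T2) -> count=0 queue=[T5,T2] holders={T1,T3,T4}
Step 12: signal(T4) -> count=0 queue=[T2] holders={T1,T3,T5}
Step 13: wait(T6) -> count=0 queue=[T2,T6] holders={T1,T3,T5}
Step 14: wait(T4) -> count=0 queue=[T2,T6,T4] holders={T1,T3,T5}
Final holders: T1,T3,T5

Answer: T1,T3,T5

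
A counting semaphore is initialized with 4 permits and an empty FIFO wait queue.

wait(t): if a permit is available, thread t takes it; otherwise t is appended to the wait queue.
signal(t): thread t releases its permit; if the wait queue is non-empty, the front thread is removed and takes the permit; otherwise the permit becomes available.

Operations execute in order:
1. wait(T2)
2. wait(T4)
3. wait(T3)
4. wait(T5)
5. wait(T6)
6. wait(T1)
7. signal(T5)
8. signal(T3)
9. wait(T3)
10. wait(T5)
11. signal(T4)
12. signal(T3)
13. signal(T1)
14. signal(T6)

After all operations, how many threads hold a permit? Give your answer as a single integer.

Step 1: wait(T2) -> count=3 queue=[] holders={T2}
Step 2: wait(T4) -> count=2 queue=[] holders={T2,T4}
Step 3: wait(T3) -> count=1 queue=[] holders={T2,T3,T4}
Step 4: wait(T5) -> count=0 queue=[] holders={T2,T3,T4,T5}
Step 5: wait(T6) -> count=0 queue=[T6] holders={T2,T3,T4,T5}
Step 6: wait(T1) -> count=0 queue=[T6,T1] holders={T2,T3,T4,T5}
Step 7: signal(T5) -> count=0 queue=[T1] holders={T2,T3,T4,T6}
Step 8: signal(T3) -> count=0 queue=[] holders={T1,T2,T4,T6}
Step 9: wait(T3) -> count=0 queue=[T3] holders={T1,T2,T4,T6}
Step 10: wait(T5) -> count=0 queue=[T3,T5] holders={T1,T2,T4,T6}
Step 11: signal(T4) -> count=0 queue=[T5] holders={T1,T2,T3,T6}
Step 12: signal(T3) -> count=0 queue=[] holders={T1,T2,T5,T6}
Step 13: signal(T1) -> count=1 queue=[] holders={T2,T5,T6}
Step 14: signal(T6) -> count=2 queue=[] holders={T2,T5}
Final holders: {T2,T5} -> 2 thread(s)

Answer: 2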